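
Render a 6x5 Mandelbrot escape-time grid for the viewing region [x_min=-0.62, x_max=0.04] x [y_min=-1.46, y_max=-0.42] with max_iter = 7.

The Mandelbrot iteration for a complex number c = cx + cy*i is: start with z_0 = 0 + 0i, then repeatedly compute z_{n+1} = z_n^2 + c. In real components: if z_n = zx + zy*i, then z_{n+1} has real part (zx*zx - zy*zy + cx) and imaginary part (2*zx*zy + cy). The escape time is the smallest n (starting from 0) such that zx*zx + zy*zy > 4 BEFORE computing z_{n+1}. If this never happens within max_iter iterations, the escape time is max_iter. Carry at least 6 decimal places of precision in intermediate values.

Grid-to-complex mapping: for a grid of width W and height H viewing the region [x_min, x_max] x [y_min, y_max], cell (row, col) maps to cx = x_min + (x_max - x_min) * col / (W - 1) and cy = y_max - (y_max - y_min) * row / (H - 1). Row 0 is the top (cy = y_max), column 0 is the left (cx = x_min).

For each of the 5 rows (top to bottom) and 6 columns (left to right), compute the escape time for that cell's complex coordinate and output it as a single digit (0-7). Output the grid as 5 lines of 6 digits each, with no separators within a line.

(row=0, col=0): c = -0.6200 + -0.4200i → escape time 7
(row=0, col=1): c = -0.4880 + -0.4200i → escape time 7
(row=0, col=2): c = -0.3560 + -0.4200i → escape time 7
(row=0, col=3): c = -0.2240 + -0.4200i → escape time 7
(row=0, col=4): c = -0.0920 + -0.4200i → escape time 7
(row=0, col=5): c = 0.0400 + -0.4200i → escape time 7
(row=1, col=0): c = -0.6200 + -0.6800i → escape time 7
(row=1, col=1): c = -0.4880 + -0.6800i → escape time 7
(row=1, col=2): c = -0.3560 + -0.6800i → escape time 7
(row=1, col=3): c = -0.2240 + -0.6800i → escape time 7
(row=1, col=4): c = -0.0920 + -0.6800i → escape time 7
(row=1, col=5): c = 0.0400 + -0.6800i → escape time 7
(row=2, col=0): c = -0.6200 + -0.9400i → escape time 4
(row=2, col=1): c = -0.4880 + -0.9400i → escape time 4
(row=2, col=2): c = -0.3560 + -0.9400i → escape time 5
(row=2, col=3): c = -0.2240 + -0.9400i → escape time 7
(row=2, col=4): c = -0.0920 + -0.9400i → escape time 7
(row=2, col=5): c = 0.0400 + -0.9400i → escape time 6
(row=3, col=0): c = -0.6200 + -1.2000i → escape time 3
(row=3, col=1): c = -0.4880 + -1.2000i → escape time 3
(row=3, col=2): c = -0.3560 + -1.2000i → escape time 3
(row=3, col=3): c = -0.2240 + -1.2000i → escape time 3
(row=3, col=4): c = -0.0920 + -1.2000i → escape time 3
(row=3, col=5): c = 0.0400 + -1.2000i → escape time 3
(row=4, col=0): c = -0.6200 + -1.4600i → escape time 2
(row=4, col=1): c = -0.4880 + -1.4600i → escape time 2
(row=4, col=2): c = -0.3560 + -1.4600i → escape time 2
(row=4, col=3): c = -0.2240 + -1.4600i → escape time 2
(row=4, col=4): c = -0.0920 + -1.4600i → escape time 2
(row=4, col=5): c = 0.0400 + -1.4600i → escape time 2

Answer: 777777
777777
445776
333333
222222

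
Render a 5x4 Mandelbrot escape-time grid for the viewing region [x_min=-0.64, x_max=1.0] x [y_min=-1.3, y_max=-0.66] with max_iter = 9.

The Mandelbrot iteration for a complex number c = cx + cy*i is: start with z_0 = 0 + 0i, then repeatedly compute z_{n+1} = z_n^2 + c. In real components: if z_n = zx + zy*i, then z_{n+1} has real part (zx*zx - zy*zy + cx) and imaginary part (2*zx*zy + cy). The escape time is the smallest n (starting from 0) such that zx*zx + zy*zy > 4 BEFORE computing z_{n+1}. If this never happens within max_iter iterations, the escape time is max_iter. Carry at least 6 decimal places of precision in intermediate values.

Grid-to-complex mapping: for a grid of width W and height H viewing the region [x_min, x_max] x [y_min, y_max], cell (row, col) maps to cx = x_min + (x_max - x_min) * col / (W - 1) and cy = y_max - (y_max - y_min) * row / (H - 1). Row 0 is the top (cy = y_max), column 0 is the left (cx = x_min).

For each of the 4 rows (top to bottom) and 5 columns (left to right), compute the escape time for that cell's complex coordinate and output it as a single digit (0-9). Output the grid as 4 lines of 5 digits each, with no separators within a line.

(row=0, col=0): c = -0.6400 + -0.6600i → escape time 8
(row=0, col=1): c = -0.2300 + -0.6600i → escape time 9
(row=0, col=2): c = 0.1800 + -0.6600i → escape time 9
(row=0, col=3): c = 0.5900 + -0.6600i → escape time 3
(row=0, col=4): c = 1.0000 + -0.6600i → escape time 2
(row=1, col=0): c = -0.6400 + -0.8733i → escape time 4
(row=1, col=1): c = -0.2300 + -0.8733i → escape time 9
(row=1, col=2): c = 0.1800 + -0.8733i → escape time 5
(row=1, col=3): c = 0.5900 + -0.8733i → escape time 3
(row=1, col=4): c = 1.0000 + -0.8733i → escape time 2
(row=2, col=0): c = -0.6400 + -1.0867i → escape time 3
(row=2, col=1): c = -0.2300 + -1.0867i → escape time 6
(row=2, col=2): c = 0.1800 + -1.0867i → escape time 3
(row=2, col=3): c = 0.5900 + -1.0867i → escape time 2
(row=2, col=4): c = 1.0000 + -1.0867i → escape time 2
(row=3, col=0): c = -0.6400 + -1.3000i → escape time 3
(row=3, col=1): c = -0.2300 + -1.3000i → escape time 3
(row=3, col=2): c = 0.1800 + -1.3000i → escape time 2
(row=3, col=3): c = 0.5900 + -1.3000i → escape time 2
(row=3, col=4): c = 1.0000 + -1.3000i → escape time 2

Answer: 89932
49532
36322
33222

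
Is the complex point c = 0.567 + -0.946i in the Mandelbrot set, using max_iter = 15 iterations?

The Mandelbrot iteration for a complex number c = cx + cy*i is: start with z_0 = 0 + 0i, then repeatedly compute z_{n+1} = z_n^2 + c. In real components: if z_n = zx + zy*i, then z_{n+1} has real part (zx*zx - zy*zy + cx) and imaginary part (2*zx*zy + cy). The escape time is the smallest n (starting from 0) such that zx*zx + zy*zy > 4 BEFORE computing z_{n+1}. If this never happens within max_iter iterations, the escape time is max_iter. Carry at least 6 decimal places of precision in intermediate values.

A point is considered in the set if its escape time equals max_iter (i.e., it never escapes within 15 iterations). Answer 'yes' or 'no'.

Answer: no

Derivation:
z_0 = 0 + 0i, c = 0.5670 + -0.9460i
Iter 1: z = 0.5670 + -0.9460i, |z|^2 = 1.2164
Iter 2: z = -0.0064 + -2.0188i, |z|^2 = 4.0754
Escaped at iteration 2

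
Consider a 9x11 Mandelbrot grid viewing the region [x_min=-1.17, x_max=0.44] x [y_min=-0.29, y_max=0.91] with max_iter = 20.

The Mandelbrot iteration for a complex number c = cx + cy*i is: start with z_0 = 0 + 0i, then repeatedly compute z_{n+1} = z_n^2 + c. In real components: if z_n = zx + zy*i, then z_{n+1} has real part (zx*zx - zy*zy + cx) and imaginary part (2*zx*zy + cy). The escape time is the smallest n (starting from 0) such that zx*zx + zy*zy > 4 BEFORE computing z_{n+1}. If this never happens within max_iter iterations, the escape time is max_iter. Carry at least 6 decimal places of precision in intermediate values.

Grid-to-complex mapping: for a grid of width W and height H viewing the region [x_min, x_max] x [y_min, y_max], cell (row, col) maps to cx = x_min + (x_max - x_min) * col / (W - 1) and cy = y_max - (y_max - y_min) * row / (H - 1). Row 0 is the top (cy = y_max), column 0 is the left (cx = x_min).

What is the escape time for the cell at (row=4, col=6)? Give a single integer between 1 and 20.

z_0 = 0 + 0i, c = 0.0375 + 0.4300i
Iter 1: z = 0.0375 + 0.4300i, |z|^2 = 0.1863
Iter 2: z = -0.1460 + 0.4623i, |z|^2 = 0.2350
Iter 3: z = -0.1549 + 0.2950i, |z|^2 = 0.1110
Iter 4: z = -0.0256 + 0.3386i, |z|^2 = 0.1153
Iter 5: z = -0.0765 + 0.4127i, |z|^2 = 0.1762
Iter 6: z = -0.1270 + 0.3668i, |z|^2 = 0.1507
Iter 7: z = -0.0810 + 0.3369i, |z|^2 = 0.1200
Iter 8: z = -0.0694 + 0.3755i, |z|^2 = 0.1458
Iter 9: z = -0.0987 + 0.3779i, |z|^2 = 0.1525
Iter 10: z = -0.0956 + 0.3554i, |z|^2 = 0.1355
Iter 11: z = -0.0797 + 0.3621i, |z|^2 = 0.1374
Iter 12: z = -0.0872 + 0.3723i, |z|^2 = 0.1462
Iter 13: z = -0.0935 + 0.3650i, |z|^2 = 0.1420
Iter 14: z = -0.0870 + 0.3618i, |z|^2 = 0.1384
Iter 15: z = -0.0858 + 0.3670i, |z|^2 = 0.1421
Iter 16: z = -0.0899 + 0.3670i, |z|^2 = 0.1428
Iter 17: z = -0.0891 + 0.3640i, |z|^2 = 0.1405
Iter 18: z = -0.0871 + 0.3651i, |z|^2 = 0.1409
Iter 19: z = -0.0882 + 0.3664i, |z|^2 = 0.1420

Answer: 20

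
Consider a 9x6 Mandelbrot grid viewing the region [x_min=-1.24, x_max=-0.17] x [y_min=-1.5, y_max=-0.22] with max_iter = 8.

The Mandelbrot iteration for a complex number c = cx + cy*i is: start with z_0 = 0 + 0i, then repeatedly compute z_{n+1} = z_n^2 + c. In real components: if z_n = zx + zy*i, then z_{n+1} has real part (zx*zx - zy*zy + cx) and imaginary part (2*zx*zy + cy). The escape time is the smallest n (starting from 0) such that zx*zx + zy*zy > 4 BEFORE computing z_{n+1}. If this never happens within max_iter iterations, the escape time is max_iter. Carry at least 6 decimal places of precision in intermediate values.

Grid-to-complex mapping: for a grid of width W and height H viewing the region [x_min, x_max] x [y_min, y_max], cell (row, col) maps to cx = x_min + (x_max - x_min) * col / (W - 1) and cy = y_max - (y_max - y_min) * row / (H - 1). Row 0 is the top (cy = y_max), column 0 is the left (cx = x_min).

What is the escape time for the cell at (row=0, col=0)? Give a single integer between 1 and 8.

z_0 = 0 + 0i, c = -1.2400 + -0.2200i
Iter 1: z = -1.2400 + -0.2200i, |z|^2 = 1.5860
Iter 2: z = 0.2492 + 0.3256i, |z|^2 = 0.1681
Iter 3: z = -1.2839 + -0.0577i, |z|^2 = 1.6518
Iter 4: z = 0.4051 + -0.0718i, |z|^2 = 0.1693
Iter 5: z = -1.0810 + -0.2782i, |z|^2 = 1.2460
Iter 6: z = -0.1487 + 0.3814i, |z|^2 = 0.1676
Iter 7: z = -1.3634 + -0.3334i, |z|^2 = 1.9699

Answer: 8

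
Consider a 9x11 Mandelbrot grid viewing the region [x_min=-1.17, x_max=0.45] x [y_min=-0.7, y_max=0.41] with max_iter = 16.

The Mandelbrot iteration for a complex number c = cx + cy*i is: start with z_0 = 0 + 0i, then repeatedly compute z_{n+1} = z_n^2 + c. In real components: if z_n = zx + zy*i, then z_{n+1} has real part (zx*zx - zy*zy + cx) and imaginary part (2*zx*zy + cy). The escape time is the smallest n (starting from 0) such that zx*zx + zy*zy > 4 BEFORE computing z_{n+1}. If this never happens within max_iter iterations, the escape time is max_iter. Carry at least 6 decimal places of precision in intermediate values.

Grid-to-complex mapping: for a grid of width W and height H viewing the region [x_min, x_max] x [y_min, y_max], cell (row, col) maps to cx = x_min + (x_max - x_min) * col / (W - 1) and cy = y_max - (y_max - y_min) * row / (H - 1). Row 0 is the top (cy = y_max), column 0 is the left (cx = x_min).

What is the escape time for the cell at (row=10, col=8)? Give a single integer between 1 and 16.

Answer: 4

Derivation:
z_0 = 0 + 0i, c = 0.4500 + -0.7000i
Iter 1: z = 0.4500 + -0.7000i, |z|^2 = 0.6925
Iter 2: z = 0.1625 + -1.3300i, |z|^2 = 1.7953
Iter 3: z = -1.2925 + -1.1322i, |z|^2 = 2.9525
Iter 4: z = 0.8386 + 2.2269i, |z|^2 = 5.6620
Escaped at iteration 4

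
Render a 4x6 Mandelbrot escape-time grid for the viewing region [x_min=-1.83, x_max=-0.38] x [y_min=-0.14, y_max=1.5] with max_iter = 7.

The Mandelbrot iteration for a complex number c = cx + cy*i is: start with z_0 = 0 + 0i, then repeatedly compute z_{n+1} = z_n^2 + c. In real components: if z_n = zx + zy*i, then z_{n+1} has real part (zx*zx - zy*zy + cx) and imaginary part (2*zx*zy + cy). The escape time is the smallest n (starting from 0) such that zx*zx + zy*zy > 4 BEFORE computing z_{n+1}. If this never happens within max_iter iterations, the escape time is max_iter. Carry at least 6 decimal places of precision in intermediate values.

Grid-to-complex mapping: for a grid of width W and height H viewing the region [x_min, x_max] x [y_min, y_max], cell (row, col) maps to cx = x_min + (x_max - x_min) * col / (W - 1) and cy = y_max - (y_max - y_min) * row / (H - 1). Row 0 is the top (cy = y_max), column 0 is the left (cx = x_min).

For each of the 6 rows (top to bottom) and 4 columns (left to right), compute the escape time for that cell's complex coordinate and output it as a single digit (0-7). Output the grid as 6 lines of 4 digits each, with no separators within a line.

Answer: 1122
1233
1346
3357
4777
4777

Derivation:
(row=0, col=0): c = -1.8300 + 1.5000i → escape time 1
(row=0, col=1): c = -1.3467 + 1.5000i → escape time 1
(row=0, col=2): c = -0.8633 + 1.5000i → escape time 2
(row=0, col=3): c = -0.3800 + 1.5000i → escape time 2
(row=1, col=0): c = -1.8300 + 1.1720i → escape time 1
(row=1, col=1): c = -1.3467 + 1.1720i → escape time 2
(row=1, col=2): c = -0.8633 + 1.1720i → escape time 3
(row=1, col=3): c = -0.3800 + 1.1720i → escape time 3
(row=2, col=0): c = -1.8300 + 0.8440i → escape time 1
(row=2, col=1): c = -1.3467 + 0.8440i → escape time 3
(row=2, col=2): c = -0.8633 + 0.8440i → escape time 4
(row=2, col=3): c = -0.3800 + 0.8440i → escape time 6
(row=3, col=0): c = -1.8300 + 0.5160i → escape time 3
(row=3, col=1): c = -1.3467 + 0.5160i → escape time 3
(row=3, col=2): c = -0.8633 + 0.5160i → escape time 5
(row=3, col=3): c = -0.3800 + 0.5160i → escape time 7
(row=4, col=0): c = -1.8300 + 0.1880i → escape time 4
(row=4, col=1): c = -1.3467 + 0.1880i → escape time 7
(row=4, col=2): c = -0.8633 + 0.1880i → escape time 7
(row=4, col=3): c = -0.3800 + 0.1880i → escape time 7
(row=5, col=0): c = -1.8300 + -0.1400i → escape time 4
(row=5, col=1): c = -1.3467 + -0.1400i → escape time 7
(row=5, col=2): c = -0.8633 + -0.1400i → escape time 7
(row=5, col=3): c = -0.3800 + -0.1400i → escape time 7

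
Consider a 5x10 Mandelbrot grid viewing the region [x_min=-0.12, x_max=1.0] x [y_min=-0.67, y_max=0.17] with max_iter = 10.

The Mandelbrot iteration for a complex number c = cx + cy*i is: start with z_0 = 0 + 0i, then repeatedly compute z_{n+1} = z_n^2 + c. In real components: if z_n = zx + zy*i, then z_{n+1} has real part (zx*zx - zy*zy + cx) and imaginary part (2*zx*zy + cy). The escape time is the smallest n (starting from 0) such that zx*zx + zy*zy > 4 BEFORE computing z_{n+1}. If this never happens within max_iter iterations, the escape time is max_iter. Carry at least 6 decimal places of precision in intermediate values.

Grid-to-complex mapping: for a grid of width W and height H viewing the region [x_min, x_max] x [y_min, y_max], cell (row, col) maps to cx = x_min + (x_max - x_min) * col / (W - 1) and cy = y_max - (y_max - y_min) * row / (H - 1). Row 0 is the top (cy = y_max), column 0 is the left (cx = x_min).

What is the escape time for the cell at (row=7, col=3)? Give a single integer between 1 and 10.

Answer: 3

Derivation:
z_0 = 0 + 0i, c = 0.7200 + -0.4833i
Iter 1: z = 0.7200 + -0.4833i, |z|^2 = 0.7520
Iter 2: z = 1.0048 + -1.1793i, |z|^2 = 2.4004
Iter 3: z = 0.3388 + -2.8533i, |z|^2 = 8.2561
Escaped at iteration 3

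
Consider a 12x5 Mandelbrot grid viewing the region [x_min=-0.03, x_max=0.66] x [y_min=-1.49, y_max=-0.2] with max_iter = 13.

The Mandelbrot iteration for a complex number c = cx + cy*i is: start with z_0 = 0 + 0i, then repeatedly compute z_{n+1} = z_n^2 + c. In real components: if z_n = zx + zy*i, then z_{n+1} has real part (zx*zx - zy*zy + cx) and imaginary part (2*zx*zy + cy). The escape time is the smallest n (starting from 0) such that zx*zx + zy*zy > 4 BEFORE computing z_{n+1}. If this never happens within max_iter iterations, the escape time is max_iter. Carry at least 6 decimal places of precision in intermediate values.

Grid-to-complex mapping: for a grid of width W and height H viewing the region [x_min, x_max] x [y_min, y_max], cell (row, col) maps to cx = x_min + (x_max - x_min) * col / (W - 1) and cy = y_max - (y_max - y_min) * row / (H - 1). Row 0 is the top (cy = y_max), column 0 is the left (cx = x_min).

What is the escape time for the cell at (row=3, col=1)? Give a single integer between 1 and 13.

Answer: 3

Derivation:
z_0 = 0 + 0i, c = 0.0327 + -1.1675i
Iter 1: z = 0.0327 + -1.1675i, |z|^2 = 1.3641
Iter 2: z = -1.3293 + -1.2439i, |z|^2 = 3.3143
Iter 3: z = 0.2523 + 2.1395i, |z|^2 = 4.6410
Escaped at iteration 3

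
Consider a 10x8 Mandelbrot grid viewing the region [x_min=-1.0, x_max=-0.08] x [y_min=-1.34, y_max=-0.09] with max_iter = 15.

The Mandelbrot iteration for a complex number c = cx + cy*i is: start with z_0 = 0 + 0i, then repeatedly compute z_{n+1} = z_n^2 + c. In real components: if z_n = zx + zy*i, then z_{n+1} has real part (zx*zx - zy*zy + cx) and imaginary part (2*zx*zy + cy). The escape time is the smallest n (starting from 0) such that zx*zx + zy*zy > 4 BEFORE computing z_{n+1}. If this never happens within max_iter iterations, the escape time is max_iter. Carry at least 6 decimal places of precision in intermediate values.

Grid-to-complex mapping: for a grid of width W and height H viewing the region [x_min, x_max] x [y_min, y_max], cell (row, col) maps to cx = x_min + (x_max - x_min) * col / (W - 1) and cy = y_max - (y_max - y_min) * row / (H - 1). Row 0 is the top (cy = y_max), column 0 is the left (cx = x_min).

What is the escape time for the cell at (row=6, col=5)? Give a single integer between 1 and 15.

z_0 = 0 + 0i, c = -0.4889 + -1.1614i
Iter 1: z = -0.4889 + -1.1614i, |z|^2 = 1.5879
Iter 2: z = -1.5988 + -0.0258i, |z|^2 = 2.5568
Iter 3: z = 2.0666 + -1.0789i, |z|^2 = 5.4348
Escaped at iteration 3

Answer: 3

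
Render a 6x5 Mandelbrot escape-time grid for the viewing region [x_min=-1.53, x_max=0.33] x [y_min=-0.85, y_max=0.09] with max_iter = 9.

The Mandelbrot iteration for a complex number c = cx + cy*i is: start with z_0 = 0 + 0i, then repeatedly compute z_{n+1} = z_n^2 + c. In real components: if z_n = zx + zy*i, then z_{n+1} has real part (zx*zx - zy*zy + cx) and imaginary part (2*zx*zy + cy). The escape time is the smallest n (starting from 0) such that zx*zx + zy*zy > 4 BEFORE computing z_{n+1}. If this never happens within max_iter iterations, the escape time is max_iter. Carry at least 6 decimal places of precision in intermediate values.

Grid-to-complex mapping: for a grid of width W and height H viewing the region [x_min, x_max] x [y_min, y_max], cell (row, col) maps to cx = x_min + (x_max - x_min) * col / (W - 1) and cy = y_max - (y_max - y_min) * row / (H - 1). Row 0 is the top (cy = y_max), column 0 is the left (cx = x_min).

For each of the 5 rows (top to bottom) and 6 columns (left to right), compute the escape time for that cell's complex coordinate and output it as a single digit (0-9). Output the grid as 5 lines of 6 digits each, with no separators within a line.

(row=0, col=0): c = -1.5300 + 0.0900i → escape time 7
(row=0, col=1): c = -1.1580 + 0.0900i → escape time 9
(row=0, col=2): c = -0.7860 + 0.0900i → escape time 9
(row=0, col=3): c = -0.4140 + 0.0900i → escape time 9
(row=0, col=4): c = -0.0420 + 0.0900i → escape time 9
(row=0, col=5): c = 0.3300 + 0.0900i → escape time 9
(row=1, col=0): c = -1.5300 + -0.1450i → escape time 6
(row=1, col=1): c = -1.1580 + -0.1450i → escape time 9
(row=1, col=2): c = -0.7860 + -0.1450i → escape time 9
(row=1, col=3): c = -0.4140 + -0.1450i → escape time 9
(row=1, col=4): c = -0.0420 + -0.1450i → escape time 9
(row=1, col=5): c = 0.3300 + -0.1450i → escape time 9
(row=2, col=0): c = -1.5300 + -0.3800i → escape time 4
(row=2, col=1): c = -1.1580 + -0.3800i → escape time 7
(row=2, col=2): c = -0.7860 + -0.3800i → escape time 8
(row=2, col=3): c = -0.4140 + -0.3800i → escape time 9
(row=2, col=4): c = -0.0420 + -0.3800i → escape time 9
(row=2, col=5): c = 0.3300 + -0.3800i → escape time 9
(row=3, col=0): c = -1.5300 + -0.6150i → escape time 3
(row=3, col=1): c = -1.1580 + -0.6150i → escape time 3
(row=3, col=2): c = -0.7860 + -0.6150i → escape time 5
(row=3, col=3): c = -0.4140 + -0.6150i → escape time 9
(row=3, col=4): c = -0.0420 + -0.6150i → escape time 9
(row=3, col=5): c = 0.3300 + -0.6150i → escape time 9
(row=4, col=0): c = -1.5300 + -0.8500i → escape time 3
(row=4, col=1): c = -1.1580 + -0.8500i → escape time 3
(row=4, col=2): c = -0.7860 + -0.8500i → escape time 4
(row=4, col=3): c = -0.4140 + -0.8500i → escape time 5
(row=4, col=4): c = -0.0420 + -0.8500i → escape time 9
(row=4, col=5): c = 0.3300 + -0.8500i → escape time 4

Answer: 799999
699999
478999
335999
334594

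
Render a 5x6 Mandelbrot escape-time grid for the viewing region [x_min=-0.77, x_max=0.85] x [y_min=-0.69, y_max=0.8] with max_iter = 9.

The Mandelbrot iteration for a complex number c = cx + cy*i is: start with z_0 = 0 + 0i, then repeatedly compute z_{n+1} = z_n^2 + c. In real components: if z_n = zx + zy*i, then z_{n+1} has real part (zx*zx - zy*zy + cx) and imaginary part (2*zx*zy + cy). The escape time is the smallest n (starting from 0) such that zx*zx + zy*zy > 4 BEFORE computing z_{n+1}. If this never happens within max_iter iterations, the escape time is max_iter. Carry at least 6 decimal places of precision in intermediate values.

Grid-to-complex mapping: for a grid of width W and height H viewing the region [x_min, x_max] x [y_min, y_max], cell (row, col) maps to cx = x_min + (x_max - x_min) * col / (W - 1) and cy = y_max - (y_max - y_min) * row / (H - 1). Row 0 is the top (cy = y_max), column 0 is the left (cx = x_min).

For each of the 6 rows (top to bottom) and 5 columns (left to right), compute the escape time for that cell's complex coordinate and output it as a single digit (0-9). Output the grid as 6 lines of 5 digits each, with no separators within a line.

(row=0, col=0): c = -0.7700 + 0.8000i → escape time 4
(row=0, col=1): c = -0.3650 + 0.8000i → escape time 7
(row=0, col=2): c = 0.0400 + 0.8000i → escape time 9
(row=0, col=3): c = 0.4450 + 0.8000i → escape time 3
(row=0, col=4): c = 0.8500 + 0.8000i → escape time 2
(row=1, col=0): c = -0.7700 + 0.5020i → escape time 6
(row=1, col=1): c = -0.3650 + 0.5020i → escape time 9
(row=1, col=2): c = 0.0400 + 0.5020i → escape time 9
(row=1, col=3): c = 0.4450 + 0.5020i → escape time 6
(row=1, col=4): c = 0.8500 + 0.5020i → escape time 3
(row=2, col=0): c = -0.7700 + 0.2040i → escape time 9
(row=2, col=1): c = -0.3650 + 0.2040i → escape time 9
(row=2, col=2): c = 0.0400 + 0.2040i → escape time 9
(row=2, col=3): c = 0.4450 + 0.2040i → escape time 9
(row=2, col=4): c = 0.8500 + 0.2040i → escape time 3
(row=3, col=0): c = -0.7700 + -0.0940i → escape time 9
(row=3, col=1): c = -0.3650 + -0.0940i → escape time 9
(row=3, col=2): c = 0.0400 + -0.0940i → escape time 9
(row=3, col=3): c = 0.4450 + -0.0940i → escape time 6
(row=3, col=4): c = 0.8500 + -0.0940i → escape time 3
(row=4, col=0): c = -0.7700 + -0.3920i → escape time 8
(row=4, col=1): c = -0.3650 + -0.3920i → escape time 9
(row=4, col=2): c = 0.0400 + -0.3920i → escape time 9
(row=4, col=3): c = 0.4450 + -0.3920i → escape time 9
(row=4, col=4): c = 0.8500 + -0.3920i → escape time 3
(row=5, col=0): c = -0.7700 + -0.6900i → escape time 5
(row=5, col=1): c = -0.3650 + -0.6900i → escape time 9
(row=5, col=2): c = 0.0400 + -0.6900i → escape time 9
(row=5, col=3): c = 0.4450 + -0.6900i → escape time 4
(row=5, col=4): c = 0.8500 + -0.6900i → escape time 2

Answer: 47932
69963
99993
99963
89993
59942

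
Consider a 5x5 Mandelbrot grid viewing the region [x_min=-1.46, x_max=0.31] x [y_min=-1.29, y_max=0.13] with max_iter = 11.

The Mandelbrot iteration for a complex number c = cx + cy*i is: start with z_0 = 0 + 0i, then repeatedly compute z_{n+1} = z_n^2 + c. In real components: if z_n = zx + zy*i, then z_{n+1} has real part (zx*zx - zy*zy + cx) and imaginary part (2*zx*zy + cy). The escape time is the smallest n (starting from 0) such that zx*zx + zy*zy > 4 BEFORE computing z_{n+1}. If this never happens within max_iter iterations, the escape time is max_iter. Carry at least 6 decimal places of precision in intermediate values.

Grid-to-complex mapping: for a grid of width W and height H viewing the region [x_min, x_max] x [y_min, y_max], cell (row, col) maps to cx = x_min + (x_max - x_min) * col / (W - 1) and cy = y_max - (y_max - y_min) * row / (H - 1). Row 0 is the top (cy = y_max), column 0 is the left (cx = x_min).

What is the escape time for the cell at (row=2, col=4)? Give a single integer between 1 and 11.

Answer: 11

Derivation:
z_0 = 0 + 0i, c = 0.3100 + -0.5800i
Iter 1: z = 0.3100 + -0.5800i, |z|^2 = 0.4325
Iter 2: z = 0.0697 + -0.9396i, |z|^2 = 0.8877
Iter 3: z = -0.5680 + -0.7110i, |z|^2 = 0.8281
Iter 4: z = 0.1271 + 0.2277i, |z|^2 = 0.0680
Iter 5: z = 0.2743 + -0.5221i, |z|^2 = 0.3479
Iter 6: z = 0.1126 + -0.8665i, |z|^2 = 0.7635
Iter 7: z = -0.4281 + -0.7752i, |z|^2 = 0.7842
Iter 8: z = -0.1077 + 0.0837i, |z|^2 = 0.0186
Iter 9: z = 0.3146 + -0.5980i, |z|^2 = 0.4566
Iter 10: z = 0.0513 + -0.9563i, |z|^2 = 0.9171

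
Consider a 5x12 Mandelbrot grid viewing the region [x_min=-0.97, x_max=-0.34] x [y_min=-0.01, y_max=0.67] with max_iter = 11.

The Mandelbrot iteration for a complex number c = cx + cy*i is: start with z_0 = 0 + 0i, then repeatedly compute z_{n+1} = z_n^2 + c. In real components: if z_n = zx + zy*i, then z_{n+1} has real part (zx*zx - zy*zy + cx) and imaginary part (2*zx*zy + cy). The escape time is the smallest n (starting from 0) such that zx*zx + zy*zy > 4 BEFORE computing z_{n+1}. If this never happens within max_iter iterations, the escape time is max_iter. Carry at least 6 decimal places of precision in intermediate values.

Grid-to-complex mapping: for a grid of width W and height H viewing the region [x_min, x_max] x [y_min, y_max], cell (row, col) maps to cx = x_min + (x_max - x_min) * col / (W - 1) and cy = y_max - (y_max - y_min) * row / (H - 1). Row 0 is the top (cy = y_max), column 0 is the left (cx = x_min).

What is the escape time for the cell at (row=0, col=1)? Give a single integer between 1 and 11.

Answer: 5

Derivation:
z_0 = 0 + 0i, c = -0.8125 + 0.6700i
Iter 1: z = -0.8125 + 0.6700i, |z|^2 = 1.1091
Iter 2: z = -0.6012 + -0.4188i, |z|^2 = 0.5368
Iter 3: z = -0.6264 + 1.1735i, |z|^2 = 1.7695
Iter 4: z = -1.7974 + -0.8001i, |z|^2 = 3.8707
Iter 5: z = 1.7779 + 3.5462i, |z|^2 = 15.7365
Escaped at iteration 5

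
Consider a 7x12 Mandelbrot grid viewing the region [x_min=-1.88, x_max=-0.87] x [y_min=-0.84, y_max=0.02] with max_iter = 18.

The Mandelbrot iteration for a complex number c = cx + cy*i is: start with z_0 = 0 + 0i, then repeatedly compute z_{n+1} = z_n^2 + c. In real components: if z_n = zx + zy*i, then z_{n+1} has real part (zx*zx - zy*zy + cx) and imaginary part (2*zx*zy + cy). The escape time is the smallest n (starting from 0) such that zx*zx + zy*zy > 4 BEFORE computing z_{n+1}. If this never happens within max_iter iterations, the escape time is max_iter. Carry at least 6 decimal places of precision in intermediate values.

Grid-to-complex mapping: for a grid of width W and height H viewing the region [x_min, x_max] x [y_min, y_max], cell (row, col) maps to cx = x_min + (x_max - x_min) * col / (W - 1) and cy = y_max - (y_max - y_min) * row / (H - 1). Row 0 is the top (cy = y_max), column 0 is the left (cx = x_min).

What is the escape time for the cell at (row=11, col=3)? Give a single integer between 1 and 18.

z_0 = 0 + 0i, c = -1.3750 + -0.8400i
Iter 1: z = -1.3750 + -0.8400i, |z|^2 = 2.5962
Iter 2: z = -0.1900 + 1.4700i, |z|^2 = 2.1970
Iter 3: z = -3.4998 + -1.3985i, |z|^2 = 14.2045
Escaped at iteration 3

Answer: 3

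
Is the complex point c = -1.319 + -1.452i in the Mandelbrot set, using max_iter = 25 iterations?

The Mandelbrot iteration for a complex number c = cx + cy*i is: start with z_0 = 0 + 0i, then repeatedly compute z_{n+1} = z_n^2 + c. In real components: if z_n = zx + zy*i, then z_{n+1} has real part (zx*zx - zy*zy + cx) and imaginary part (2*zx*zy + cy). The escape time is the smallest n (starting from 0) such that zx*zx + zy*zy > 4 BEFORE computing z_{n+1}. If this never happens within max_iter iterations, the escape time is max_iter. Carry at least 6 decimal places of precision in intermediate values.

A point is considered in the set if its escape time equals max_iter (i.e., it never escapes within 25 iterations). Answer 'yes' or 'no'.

Answer: no

Derivation:
z_0 = 0 + 0i, c = -1.3190 + -1.4520i
Iter 1: z = -1.3190 + -1.4520i, |z|^2 = 3.8481
Iter 2: z = -1.6875 + 2.3784i, |z|^2 = 8.5045
Escaped at iteration 2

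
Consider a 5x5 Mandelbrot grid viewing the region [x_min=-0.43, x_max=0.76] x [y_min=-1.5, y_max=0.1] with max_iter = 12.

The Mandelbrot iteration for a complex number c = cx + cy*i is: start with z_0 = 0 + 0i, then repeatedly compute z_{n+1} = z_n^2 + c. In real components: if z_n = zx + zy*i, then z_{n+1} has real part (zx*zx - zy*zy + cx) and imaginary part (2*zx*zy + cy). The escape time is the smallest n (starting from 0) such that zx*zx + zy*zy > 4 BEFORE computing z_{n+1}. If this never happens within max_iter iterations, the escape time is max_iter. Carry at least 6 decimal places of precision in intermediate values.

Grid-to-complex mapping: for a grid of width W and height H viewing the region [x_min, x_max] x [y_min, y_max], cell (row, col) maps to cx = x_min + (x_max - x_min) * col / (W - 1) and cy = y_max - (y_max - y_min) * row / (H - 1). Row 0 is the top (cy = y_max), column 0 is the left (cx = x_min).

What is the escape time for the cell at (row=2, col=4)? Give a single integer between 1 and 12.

Answer: 3

Derivation:
z_0 = 0 + 0i, c = 0.7600 + -0.7000i
Iter 1: z = 0.7600 + -0.7000i, |z|^2 = 1.0676
Iter 2: z = 0.8476 + -1.7640i, |z|^2 = 3.8301
Iter 3: z = -1.6333 + -3.6903i, |z|^2 = 16.2861
Escaped at iteration 3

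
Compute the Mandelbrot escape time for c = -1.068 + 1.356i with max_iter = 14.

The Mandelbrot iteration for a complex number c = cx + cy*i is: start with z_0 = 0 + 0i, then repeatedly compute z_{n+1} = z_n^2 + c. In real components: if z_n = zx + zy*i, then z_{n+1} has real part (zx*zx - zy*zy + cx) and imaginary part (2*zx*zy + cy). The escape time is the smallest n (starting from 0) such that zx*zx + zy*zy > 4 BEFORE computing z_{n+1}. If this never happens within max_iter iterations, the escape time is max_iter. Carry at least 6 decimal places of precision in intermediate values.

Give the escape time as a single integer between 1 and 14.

z_0 = 0 + 0i, c = -1.0680 + 1.3560i
Iter 1: z = -1.0680 + 1.3560i, |z|^2 = 2.9794
Iter 2: z = -1.7661 + -1.5404i, |z|^2 = 5.4920
Escaped at iteration 2

Answer: 2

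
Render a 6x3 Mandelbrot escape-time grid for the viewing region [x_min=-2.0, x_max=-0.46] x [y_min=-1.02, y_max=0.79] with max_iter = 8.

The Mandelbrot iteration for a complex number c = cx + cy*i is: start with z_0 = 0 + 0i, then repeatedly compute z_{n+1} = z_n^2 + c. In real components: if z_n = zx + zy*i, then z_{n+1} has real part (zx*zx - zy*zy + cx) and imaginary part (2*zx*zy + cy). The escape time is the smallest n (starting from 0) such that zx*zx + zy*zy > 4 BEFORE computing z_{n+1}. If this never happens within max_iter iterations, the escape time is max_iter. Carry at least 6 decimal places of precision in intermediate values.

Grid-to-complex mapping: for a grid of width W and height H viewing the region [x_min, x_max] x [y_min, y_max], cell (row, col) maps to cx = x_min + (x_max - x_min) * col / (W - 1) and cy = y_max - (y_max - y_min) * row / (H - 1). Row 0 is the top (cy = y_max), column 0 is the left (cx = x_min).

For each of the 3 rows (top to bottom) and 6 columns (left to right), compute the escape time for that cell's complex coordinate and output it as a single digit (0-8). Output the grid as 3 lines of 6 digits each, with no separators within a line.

(row=0, col=0): c = -2.0000 + 0.7900i → escape time 1
(row=0, col=1): c = -1.6920 + 0.7900i → escape time 3
(row=0, col=2): c = -1.3840 + 0.7900i → escape time 3
(row=0, col=3): c = -1.0760 + 0.7900i → escape time 3
(row=0, col=4): c = -0.7680 + 0.7900i → escape time 4
(row=0, col=5): c = -0.4600 + 0.7900i → escape time 6
(row=1, col=0): c = -2.0000 + -0.1150i → escape time 1
(row=1, col=1): c = -1.6920 + -0.1150i → escape time 5
(row=1, col=2): c = -1.3840 + -0.1150i → escape time 8
(row=1, col=3): c = -1.0760 + -0.1150i → escape time 8
(row=1, col=4): c = -0.7680 + -0.1150i → escape time 8
(row=1, col=5): c = -0.4600 + -0.1150i → escape time 8
(row=2, col=0): c = -2.0000 + -1.0200i → escape time 1
(row=2, col=1): c = -1.6920 + -1.0200i → escape time 2
(row=2, col=2): c = -1.3840 + -1.0200i → escape time 3
(row=2, col=3): c = -1.0760 + -1.0200i → escape time 3
(row=2, col=4): c = -0.7680 + -1.0200i → escape time 3
(row=2, col=5): c = -0.4600 + -1.0200i → escape time 4

Answer: 133346
158888
123334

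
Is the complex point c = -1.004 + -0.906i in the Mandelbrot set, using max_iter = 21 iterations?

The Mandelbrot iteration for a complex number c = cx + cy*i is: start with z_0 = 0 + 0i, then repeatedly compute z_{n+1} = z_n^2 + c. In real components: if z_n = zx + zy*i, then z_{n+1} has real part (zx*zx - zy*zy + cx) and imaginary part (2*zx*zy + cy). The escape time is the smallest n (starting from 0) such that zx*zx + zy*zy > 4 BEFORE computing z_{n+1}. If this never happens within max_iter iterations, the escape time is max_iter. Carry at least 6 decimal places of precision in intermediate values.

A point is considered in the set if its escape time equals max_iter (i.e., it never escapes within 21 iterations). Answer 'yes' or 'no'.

z_0 = 0 + 0i, c = -1.0040 + -0.9060i
Iter 1: z = -1.0040 + -0.9060i, |z|^2 = 1.8289
Iter 2: z = -0.8168 + 0.9132i, |z|^2 = 1.5012
Iter 3: z = -1.1708 + -2.3979i, |z|^2 = 7.1208
Escaped at iteration 3

Answer: no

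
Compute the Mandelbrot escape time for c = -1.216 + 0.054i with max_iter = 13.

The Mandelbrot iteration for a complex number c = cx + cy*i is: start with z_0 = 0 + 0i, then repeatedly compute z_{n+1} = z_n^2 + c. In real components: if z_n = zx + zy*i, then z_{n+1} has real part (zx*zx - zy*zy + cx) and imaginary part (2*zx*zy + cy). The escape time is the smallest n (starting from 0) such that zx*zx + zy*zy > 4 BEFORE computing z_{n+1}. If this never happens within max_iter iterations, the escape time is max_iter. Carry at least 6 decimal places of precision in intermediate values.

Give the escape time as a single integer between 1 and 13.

z_0 = 0 + 0i, c = -1.2160 + 0.0540i
Iter 1: z = -1.2160 + 0.0540i, |z|^2 = 1.4816
Iter 2: z = 0.2597 + -0.0773i, |z|^2 = 0.0734
Iter 3: z = -1.1545 + 0.0138i, |z|^2 = 1.3331
Iter 4: z = 0.1167 + 0.0221i, |z|^2 = 0.0141
Iter 5: z = -1.2029 + 0.0592i, |z|^2 = 1.4504
Iter 6: z = 0.2274 + -0.0883i, |z|^2 = 0.0595
Iter 7: z = -1.1721 + 0.0138i, |z|^2 = 1.3740
Iter 8: z = 0.1576 + 0.0215i, |z|^2 = 0.0253
Iter 9: z = -1.1916 + 0.0608i, |z|^2 = 1.4237
Iter 10: z = 0.2003 + -0.0909i, |z|^2 = 0.0484
Iter 11: z = -1.1842 + 0.0176i, |z|^2 = 1.4025
Iter 12: z = 0.1859 + 0.0123i, |z|^2 = 0.0347

Answer: 13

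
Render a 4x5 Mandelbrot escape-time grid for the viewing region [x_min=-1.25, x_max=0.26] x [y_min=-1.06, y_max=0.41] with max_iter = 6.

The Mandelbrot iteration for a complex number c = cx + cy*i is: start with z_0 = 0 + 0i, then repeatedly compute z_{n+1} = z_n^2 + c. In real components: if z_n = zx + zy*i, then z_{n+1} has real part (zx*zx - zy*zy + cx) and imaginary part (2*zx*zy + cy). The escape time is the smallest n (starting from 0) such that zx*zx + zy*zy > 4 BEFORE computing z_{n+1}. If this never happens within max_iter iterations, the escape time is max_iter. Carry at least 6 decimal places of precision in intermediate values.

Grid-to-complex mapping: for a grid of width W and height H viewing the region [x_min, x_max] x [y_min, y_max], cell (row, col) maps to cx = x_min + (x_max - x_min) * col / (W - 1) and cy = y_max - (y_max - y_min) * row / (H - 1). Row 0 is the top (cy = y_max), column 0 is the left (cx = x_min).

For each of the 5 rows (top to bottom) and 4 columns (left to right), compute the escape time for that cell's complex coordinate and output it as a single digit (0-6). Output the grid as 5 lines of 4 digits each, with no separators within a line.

(row=0, col=0): c = -1.2500 + 0.4100i → escape time 6
(row=0, col=1): c = -0.7467 + 0.4100i → escape time 6
(row=0, col=2): c = -0.2433 + 0.4100i → escape time 6
(row=0, col=3): c = 0.2600 + 0.4100i → escape time 6
(row=1, col=0): c = -1.2500 + 0.0425i → escape time 6
(row=1, col=1): c = -0.7467 + 0.0425i → escape time 6
(row=1, col=2): c = -0.2433 + 0.0425i → escape time 6
(row=1, col=3): c = 0.2600 + 0.0425i → escape time 6
(row=2, col=0): c = -1.2500 + -0.3250i → escape time 6
(row=2, col=1): c = -0.7467 + -0.3250i → escape time 6
(row=2, col=2): c = -0.2433 + -0.3250i → escape time 6
(row=2, col=3): c = 0.2600 + -0.3250i → escape time 6
(row=3, col=0): c = -1.2500 + -0.6925i → escape time 3
(row=3, col=1): c = -0.7467 + -0.6925i → escape time 5
(row=3, col=2): c = -0.2433 + -0.6925i → escape time 6
(row=3, col=3): c = 0.2600 + -0.6925i → escape time 6
(row=4, col=0): c = -1.2500 + -1.0600i → escape time 3
(row=4, col=1): c = -0.7467 + -1.0600i → escape time 3
(row=4, col=2): c = -0.2433 + -1.0600i → escape time 6
(row=4, col=3): c = 0.2600 + -1.0600i → escape time 3

Answer: 6666
6666
6666
3566
3363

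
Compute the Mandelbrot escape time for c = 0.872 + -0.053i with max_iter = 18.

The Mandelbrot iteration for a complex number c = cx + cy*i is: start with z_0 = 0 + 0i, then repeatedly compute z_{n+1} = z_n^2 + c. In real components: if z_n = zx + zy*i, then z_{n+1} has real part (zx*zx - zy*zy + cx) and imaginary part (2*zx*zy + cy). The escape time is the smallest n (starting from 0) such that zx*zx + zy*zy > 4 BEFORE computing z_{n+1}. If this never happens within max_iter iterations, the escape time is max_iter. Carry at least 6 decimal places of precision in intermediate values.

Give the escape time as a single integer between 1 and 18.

z_0 = 0 + 0i, c = 0.8720 + -0.0530i
Iter 1: z = 0.8720 + -0.0530i, |z|^2 = 0.7632
Iter 2: z = 1.6296 + -0.1454i, |z|^2 = 2.6767
Iter 3: z = 3.5064 + -0.5270i, |z|^2 = 12.5723
Escaped at iteration 3

Answer: 3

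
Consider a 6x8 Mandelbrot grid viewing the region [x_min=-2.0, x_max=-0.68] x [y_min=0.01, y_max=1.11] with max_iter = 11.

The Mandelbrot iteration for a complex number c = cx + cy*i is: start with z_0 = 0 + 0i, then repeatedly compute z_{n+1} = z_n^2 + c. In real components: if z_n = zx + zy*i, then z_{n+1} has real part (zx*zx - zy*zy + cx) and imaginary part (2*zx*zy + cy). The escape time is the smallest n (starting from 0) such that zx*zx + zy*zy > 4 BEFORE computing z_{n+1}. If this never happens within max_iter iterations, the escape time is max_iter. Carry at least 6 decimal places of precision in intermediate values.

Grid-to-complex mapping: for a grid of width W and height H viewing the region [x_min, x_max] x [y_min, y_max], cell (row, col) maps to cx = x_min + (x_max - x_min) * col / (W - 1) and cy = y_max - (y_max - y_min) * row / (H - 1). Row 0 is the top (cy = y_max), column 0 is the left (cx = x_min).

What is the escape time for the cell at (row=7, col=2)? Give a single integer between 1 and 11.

z_0 = 0 + 0i, c = -1.4720 + 0.0100i
Iter 1: z = -1.4720 + 0.0100i, |z|^2 = 2.1669
Iter 2: z = 0.6947 + -0.0194i, |z|^2 = 0.4830
Iter 3: z = -0.9898 + -0.0170i, |z|^2 = 0.9800
Iter 4: z = -0.4926 + 0.0437i, |z|^2 = 0.2446
Iter 5: z = -1.2313 + -0.0330i, |z|^2 = 1.5171
Iter 6: z = 0.0429 + 0.0913i, |z|^2 = 0.0102
Iter 7: z = -1.4785 + 0.0178i, |z|^2 = 2.1863
Iter 8: z = 0.7136 + -0.0427i, |z|^2 = 0.5111
Iter 9: z = -0.9645 + -0.0510i, |z|^2 = 0.9329
Iter 10: z = -0.5443 + 0.1084i, |z|^2 = 0.3080

Answer: 11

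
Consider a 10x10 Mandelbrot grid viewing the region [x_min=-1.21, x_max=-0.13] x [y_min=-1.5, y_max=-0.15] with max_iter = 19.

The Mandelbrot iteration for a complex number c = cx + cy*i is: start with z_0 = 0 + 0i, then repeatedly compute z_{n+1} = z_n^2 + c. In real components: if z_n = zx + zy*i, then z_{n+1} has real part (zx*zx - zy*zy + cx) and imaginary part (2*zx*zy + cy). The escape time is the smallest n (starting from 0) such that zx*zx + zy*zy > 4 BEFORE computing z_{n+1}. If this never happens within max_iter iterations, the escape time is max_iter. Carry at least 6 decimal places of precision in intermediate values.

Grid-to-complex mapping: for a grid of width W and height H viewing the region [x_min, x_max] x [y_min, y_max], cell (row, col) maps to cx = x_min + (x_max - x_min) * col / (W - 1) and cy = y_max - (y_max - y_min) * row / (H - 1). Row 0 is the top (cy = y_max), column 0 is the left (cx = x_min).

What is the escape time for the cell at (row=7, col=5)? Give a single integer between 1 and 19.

Answer: 3

Derivation:
z_0 = 0 + 0i, c = -0.6100 + -1.2000i
Iter 1: z = -0.6100 + -1.2000i, |z|^2 = 1.8121
Iter 2: z = -1.6779 + 0.2640i, |z|^2 = 2.8850
Iter 3: z = 2.1357 + -2.0859i, |z|^2 = 8.9121
Escaped at iteration 3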